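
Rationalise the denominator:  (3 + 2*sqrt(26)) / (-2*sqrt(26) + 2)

(-11 - sqrt(26))/10

Multiply numerator and denominator by 2 + 2*sqrt(26).
Denominator becomes -100; numerator becomes 10*sqrt(26) + 110.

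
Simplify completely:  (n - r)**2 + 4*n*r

After expansion: n**2 + 2*n*r + r**2 — a perfect-square trinomial.

(n + r)**2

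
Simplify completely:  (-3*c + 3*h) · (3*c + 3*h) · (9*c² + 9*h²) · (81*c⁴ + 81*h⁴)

-6561*c⁸ + 6561*h⁸

((3*h)+(3*c))((3*h)-(3*c)) = -9*c² + 9*h²; continue pairing.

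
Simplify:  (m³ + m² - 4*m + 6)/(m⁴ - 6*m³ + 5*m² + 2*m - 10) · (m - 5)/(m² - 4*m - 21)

1/(m² - 6*m - 7)

Factor: m³ + m² - 4*m + 6 = (m + 3)·(m² - 2*m + 2);  m⁴ - 6*m³ + 5*m² + 2*m - 10 = (m - 5)·(m + 1)·(m² - 2*m + 2);  m² - 4*m - 21 = (m - 7)·(m + 3)
Cancel the common factors (m² - 2*m + 2), (m - 5), (m + 3).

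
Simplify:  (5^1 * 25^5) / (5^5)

5^6

5^1 = 5^1; 25^5 = 5^10; 5^5 = 5^5
Combine exponents: 5^6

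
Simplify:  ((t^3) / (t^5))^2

Inside the bracket: (t^-2)
Raise to the power 2: (t^-4)

t^(-4)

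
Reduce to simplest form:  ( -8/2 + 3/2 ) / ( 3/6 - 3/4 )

Numerator: -8/2 + 3/2 = -5/2
Denominator: 3/6 - 3/4 = -1/4
Divide: (-5/2) · (-4) = 10

10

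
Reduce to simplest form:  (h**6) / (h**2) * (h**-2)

h**2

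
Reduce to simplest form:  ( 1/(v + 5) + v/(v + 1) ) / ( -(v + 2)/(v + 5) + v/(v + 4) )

Numerator: 1/(v + 5) + v/(v + 1) = (v**2 + 6*v + 1)/(v**2 + 6*v + 5)
Denominator: -(v + 2)/(v + 5) + v/(v + 4) = (-v - 8)/(v**2 + 9*v + 20)
Divide: ((v**2 + 6*v + 1)/(v**2 + 6*v + 5)) · ((v**2 + 9*v + 20)/(-v - 8)) = (-v**3 - 10*v**2 - 25*v - 4)/(v**2 + 9*v + 8)

(-v**3 - 10*v**2 - 25*v - 4)/(v**2 + 9*v + 8)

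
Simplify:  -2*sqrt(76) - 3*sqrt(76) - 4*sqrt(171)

-22*sqrt(19)

2*sqrt(76) = 4*sqrt(19); 3*sqrt(76) = 6*sqrt(19); 4*sqrt(171) = 12*sqrt(19)
Combine: (-4 - 6 - 12)·sqrt(19) = -22*sqrt(19)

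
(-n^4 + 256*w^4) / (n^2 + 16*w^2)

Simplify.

Difference of fourth powers: factor out (n^2 + 16*w^2).

-n^2 + 16*w^2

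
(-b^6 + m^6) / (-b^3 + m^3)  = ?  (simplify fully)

Difference of sixth powers: factor out (-b^3 + m^3).

b^3 + m^3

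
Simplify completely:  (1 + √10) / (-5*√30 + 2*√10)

(-50*√3 - 5*√30 - 20 - 2*√10)/710

Multiply numerator and denominator by 2*√10 + 5*√30.
Denominator becomes -710; numerator becomes 2*√10 + 20 + 5*√30 + 50*√3.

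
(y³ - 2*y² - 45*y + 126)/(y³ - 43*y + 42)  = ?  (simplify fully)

Factor: y³ - 2*y² - 45*y + 126 = (y - 6)·(y - 3)·(y + 7);  y³ - 43*y + 42 = (y - 1)·(y - 6)·(y + 7)
Cancel the common factors (y + 7), (y - 6).

(y - 3)/(y - 1)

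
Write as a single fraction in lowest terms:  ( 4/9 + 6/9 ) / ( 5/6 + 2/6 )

20/21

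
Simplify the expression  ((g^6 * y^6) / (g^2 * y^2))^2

Inside the bracket: g^4 * y^4
Raise to the power 2: g^8 * y^8

g^8*y^8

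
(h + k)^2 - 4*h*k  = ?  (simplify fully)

(h - k)^2

Expand the square and combine the 4*h*k term.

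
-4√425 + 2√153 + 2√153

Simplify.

4√425 = 20*√17; 2√153 = 6*√17; 2√153 = 6*√17
Combine: (-20 + 6 + 6)·√17 = -8*√17

-8*√17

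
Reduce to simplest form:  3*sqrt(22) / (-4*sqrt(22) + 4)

(-22 - sqrt(22))/28

Multiply numerator and denominator by 4 + 4*sqrt(22).
Denominator becomes -336; numerator becomes 12*sqrt(22) + 264.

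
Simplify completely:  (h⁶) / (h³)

h³

Quotient: h³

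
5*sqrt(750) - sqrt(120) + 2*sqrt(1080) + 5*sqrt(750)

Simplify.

5*sqrt(750) = 25*sqrt(30); sqrt(120) = 2*sqrt(30); 2*sqrt(1080) = 12*sqrt(30); 5*sqrt(750) = 25*sqrt(30)
Combine: (25 - 2 + 12 + 25)·sqrt(30) = 60*sqrt(30)

60*sqrt(30)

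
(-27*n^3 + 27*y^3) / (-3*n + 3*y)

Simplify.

9*n^2 + 9*n*y + 9*y^2

Factor as (a-b)(a^2+ab+b^2) with a=(3*y), b=(3*n).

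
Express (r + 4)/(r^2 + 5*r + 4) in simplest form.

Factor: r^2 + 5*r + 4 = (r + 4)*(r + 1)
Cancel the common factor (r + 4).

1/(r + 1)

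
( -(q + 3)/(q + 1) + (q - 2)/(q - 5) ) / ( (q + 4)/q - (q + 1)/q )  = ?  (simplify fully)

Numerator: -(q + 3)/(q + 1) + (q - 2)/(q - 5) = (q + 13)/(q^2 - 4*q - 5)
Denominator: (q + 4)/q - (q + 1)/q = 3/q
Divide: ((q + 13)/(q^2 - 4*q - 5)) · (q/3) = (q^2 + 13*q)/(3*q^2 - 12*q - 15)

(q^2 + 13*q)/(3*q^2 - 12*q - 15)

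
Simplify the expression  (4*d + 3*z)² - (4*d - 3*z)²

48*d*z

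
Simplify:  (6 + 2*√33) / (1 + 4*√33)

Multiply numerator and denominator by -4*√33 + 1.
Denominator becomes -527; numerator becomes -258 - 22*√33.

(22*√33 + 258)/527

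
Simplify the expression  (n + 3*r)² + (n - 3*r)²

Binomially expand both and collect terms in n, (3*r).

2*n² + 18*r²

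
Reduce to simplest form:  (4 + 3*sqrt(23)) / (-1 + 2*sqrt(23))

(11*sqrt(23) + 142)/91

Multiply numerator and denominator by -2*sqrt(23) - 1.
Denominator becomes -91; numerator becomes -142 - 11*sqrt(23).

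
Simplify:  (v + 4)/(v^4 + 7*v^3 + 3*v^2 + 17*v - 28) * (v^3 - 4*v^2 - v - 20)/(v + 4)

(v - 5)/(v^2 + 6*v - 7)

Factor: v^4 + 7*v^3 + 3*v^2 + 17*v - 28 = (v^2 + v + 4)*(v + 7)*(v - 1);  v^3 - 4*v^2 - v - 20 = (v^2 + v + 4)*(v - 5)
Cancel the common factors (v^2 + v + 4), (v + 4).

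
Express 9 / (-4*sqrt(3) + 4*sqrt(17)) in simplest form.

(9*sqrt(3) + 9*sqrt(17))/56

Multiply numerator and denominator by 4*sqrt(3) + 4*sqrt(17).
Denominator becomes 224; numerator becomes 36*sqrt(3) + 36*sqrt(17).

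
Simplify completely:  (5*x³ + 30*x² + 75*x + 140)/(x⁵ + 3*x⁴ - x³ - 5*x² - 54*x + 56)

Factor: 5*x³ + 30*x² + 75*x + 140 = 5·(x² + 2*x + 7)·(x + 4);  x⁵ + 3*x⁴ - x³ - 5*x² - 54*x + 56 = (x - 2)·(x + 4)·(x² + 2*x + 7)·(x - 1)
Cancel the common factors (x² + 2*x + 7), (x + 4).

5/(x² - 3*x + 2)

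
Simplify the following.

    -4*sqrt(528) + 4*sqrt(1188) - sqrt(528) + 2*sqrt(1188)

4*sqrt(528) = 16*sqrt(33); 4*sqrt(1188) = 24*sqrt(33); sqrt(528) = 4*sqrt(33); 2*sqrt(1188) = 12*sqrt(33)
Combine: (-16 + 24 - 4 + 12)·sqrt(33) = 16*sqrt(33)

16*sqrt(33)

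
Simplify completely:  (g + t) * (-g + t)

-g^2 + t^2

Telescope via difference of squares: (t+g)(t-g) = -g^2 + t^2.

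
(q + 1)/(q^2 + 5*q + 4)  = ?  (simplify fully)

1/(q + 4)

Factor: q^2 + 5*q + 4 = (q + 4)*(q + 1)
Cancel the common factor (q + 1).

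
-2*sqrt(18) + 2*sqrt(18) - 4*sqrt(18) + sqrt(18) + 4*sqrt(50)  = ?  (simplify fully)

2*sqrt(18) = 6*sqrt(2); 2*sqrt(18) = 6*sqrt(2); 4*sqrt(18) = 12*sqrt(2); sqrt(18) = 3*sqrt(2); 4*sqrt(50) = 20*sqrt(2)
Combine: (-6 + 6 - 12 + 3 + 20)·sqrt(2) = 11*sqrt(2)

11*sqrt(2)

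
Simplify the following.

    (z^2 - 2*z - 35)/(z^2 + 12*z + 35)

(z - 7)/(z + 7)

Factor: z^2 - 2*z - 35 = (z - 7)*(z + 5);  z^2 + 12*z + 35 = (z + 7)*(z + 5)
Cancel the common factor (z + 5).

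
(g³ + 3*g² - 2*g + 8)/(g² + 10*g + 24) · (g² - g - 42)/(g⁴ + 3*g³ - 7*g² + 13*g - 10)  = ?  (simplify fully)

(g - 7)/(g² + 4*g - 5)

Factor: g³ + 3*g² - 2*g + 8 = (g + 4)·(g² - g + 2);  g² + 10*g + 24 = (g + 6)·(g + 4);  g² - g - 42 = (g - 7)·(g + 6);  g⁴ + 3*g³ - 7*g² + 13*g - 10 = (g² - g + 2)·(g + 5)·(g - 1)
Cancel the common factors (g² - g + 2), (g + 4), (g + 6).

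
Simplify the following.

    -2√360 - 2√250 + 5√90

-7*√10

2√360 = 12*√10; 2√250 = 10*√10; 5√90 = 15*√10
Combine: (-12 - 10 + 15)·√10 = -7*√10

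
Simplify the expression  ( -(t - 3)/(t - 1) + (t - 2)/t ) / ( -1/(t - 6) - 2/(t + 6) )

(-2*t^2 + 72)/(3*t^3 - 9*t^2 + 6*t)

Numerator: -(t - 3)/(t - 1) + (t - 2)/t = 2/(t^2 - t)
Denominator: -1/(t - 6) - 2/(t + 6) = (-3*t + 6)/(t^2 - 36)
Divide: (2/(t^2 - t)) · ((t^2 - 36)/(-3*t + 6)) = (-2*t^2 + 72)/(3*t^3 - 9*t^2 + 6*t)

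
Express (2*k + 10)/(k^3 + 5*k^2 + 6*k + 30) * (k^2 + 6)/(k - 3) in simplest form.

2/(k - 3)

Factor: 2*k + 10 = 2*(k + 5);  k^3 + 5*k^2 + 6*k + 30 = (k^2 + 6)*(k + 5)
Cancel the common factors (k^2 + 6), (k + 5).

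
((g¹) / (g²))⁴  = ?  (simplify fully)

Inside the bracket: (g^-1)
Raise to the power 4: (g^-4)

g^(-4)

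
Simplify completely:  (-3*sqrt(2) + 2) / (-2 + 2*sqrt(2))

Multiply numerator and denominator by -2*sqrt(2) - 2.
Denominator becomes -4; numerator becomes 2*sqrt(2) + 8.

(-4 - sqrt(2))/2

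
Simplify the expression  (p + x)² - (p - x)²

Binomially expand both and collect terms in p, x.

4*p*x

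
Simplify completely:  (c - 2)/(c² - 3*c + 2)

Factor: c² - 3*c + 2 = (c - 1)·(c - 2)
Cancel the common factor (c - 2).

1/(c - 1)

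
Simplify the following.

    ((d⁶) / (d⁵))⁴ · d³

d⁷

Inside the bracket: d¹
Raise to the power 4: d⁴
Multiply by d³: add exponents.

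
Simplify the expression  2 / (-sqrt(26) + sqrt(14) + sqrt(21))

Group as (sqrt(14) + sqrt(21)) - sqrt(26); multiply by (sqrt(14) + sqrt(21)) + sqrt(26), then rationalise the remaining surd.

(-18*sqrt(26) + 38*sqrt(21) + 66*sqrt(14) + 56*sqrt(39))/1095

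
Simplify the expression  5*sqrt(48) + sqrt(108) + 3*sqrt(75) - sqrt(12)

39*sqrt(3)

5*sqrt(48) = 20*sqrt(3); sqrt(108) = 6*sqrt(3); 3*sqrt(75) = 15*sqrt(3); sqrt(12) = 2*sqrt(3)
Combine: (20 + 6 + 15 - 2)·sqrt(3) = 39*sqrt(3)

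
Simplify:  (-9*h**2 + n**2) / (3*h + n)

-3*h + n

Factor n**2 - (3*h)**2 and cancel (3*h + n).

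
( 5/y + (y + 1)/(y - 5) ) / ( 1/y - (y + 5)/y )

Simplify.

(-y^2 - 6*y + 25)/(y^2 - y - 20)

Numerator: 5/y + (y + 1)/(y - 5) = (y^2 + 6*y - 25)/(y^2 - 5*y)
Denominator: 1/y - (y + 5)/y = (-y - 4)/y
Divide: ((y^2 + 6*y - 25)/(y^2 - 5*y)) · (y/(-y - 4)) = (-y^2 - 6*y + 25)/(y^2 - y - 20)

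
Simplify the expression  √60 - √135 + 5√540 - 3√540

√60 = 2*√15; √135 = 3*√15; 5√540 = 30*√15; 3√540 = 18*√15
Combine: (2 - 3 + 30 - 18)·√15 = 11*√15

11*√15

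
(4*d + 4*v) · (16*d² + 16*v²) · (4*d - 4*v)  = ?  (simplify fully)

Pair the conjugate factors: ((4*d)+(4*v))((4*d)-(4*v)) = 16*d² - 16*v², then repeat with the next factor.

256*d⁴ - 256*v⁴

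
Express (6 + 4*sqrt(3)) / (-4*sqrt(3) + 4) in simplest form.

(-9 - 5*sqrt(3))/4

Multiply numerator and denominator by 4 + 4*sqrt(3).
Denominator becomes -32; numerator becomes 40*sqrt(3) + 72.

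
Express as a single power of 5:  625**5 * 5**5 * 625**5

5**45

625**5 = 5**20; 5**5 = 5**5; 625**5 = 5**20
Combine exponents: 5**45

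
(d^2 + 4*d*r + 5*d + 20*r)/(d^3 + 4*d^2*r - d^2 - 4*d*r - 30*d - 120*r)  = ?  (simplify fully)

1/(d - 6)

Factor: d^2 + 4*d*r + 5*d + 20*r = (d + 5)*(d + 4*r);  d^3 + 4*d^2*r - d^2 - 4*d*r - 30*d - 120*r = (d - 6)*(d + 4*r)*(d + 5)
Cancel the common factors (d + 5), (d + 4*r).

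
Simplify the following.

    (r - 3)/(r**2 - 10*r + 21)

Factor: r**2 - 10*r + 21 = (r - 7)*(r - 3)
Cancel the common factor (r - 3).

1/(r - 7)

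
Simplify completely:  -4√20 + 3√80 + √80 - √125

4√20 = 8*√5; 3√80 = 12*√5; √80 = 4*√5; √125 = 5*√5
Combine: (-8 + 12 + 4 - 5)·√5 = 3*√5

3*√5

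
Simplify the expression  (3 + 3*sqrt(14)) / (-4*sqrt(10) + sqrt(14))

(-24*sqrt(35) - 42 - 12*sqrt(10) - 3*sqrt(14))/146

Multiply numerator and denominator by sqrt(14) + 4*sqrt(10).
Denominator becomes -146; numerator becomes 3*sqrt(14) + 12*sqrt(10) + 42 + 24*sqrt(35).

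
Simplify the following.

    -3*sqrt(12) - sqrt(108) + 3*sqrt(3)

3*sqrt(12) = 6*sqrt(3); sqrt(108) = 6*sqrt(3); 3*sqrt(3) = 3*sqrt(3)
Combine: (-6 - 6 + 3)·sqrt(3) = -9*sqrt(3)

-9*sqrt(3)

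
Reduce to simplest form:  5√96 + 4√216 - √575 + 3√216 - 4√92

5√96 = 20*√6; 4√216 = 24*√6; √575 = 5*√23; 3√216 = 18*√6; 4√92 = 8*√23

-13*√23 + 62*√6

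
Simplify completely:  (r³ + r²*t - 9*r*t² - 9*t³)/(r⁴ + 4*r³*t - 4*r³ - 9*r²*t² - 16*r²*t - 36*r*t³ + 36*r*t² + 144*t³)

(r + t)/(r² + 4*r*t - 4*r - 16*t)

Factor: r³ + r²*t - 9*r*t² - 9*t³ = (r + 3*t)·(r + t)·(r - 3*t);  r⁴ + 4*r³*t - 4*r³ - 9*r²*t² - 16*r²*t - 36*r*t³ + 36*r*t² + 144*t³ = (r + 3*t)·(r + 4*t)·(r - 4)·(r - 3*t)
Cancel the common factors (r - 3*t), (r + 3*t).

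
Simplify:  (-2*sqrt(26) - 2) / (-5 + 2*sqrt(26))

(-114 - 14*sqrt(26))/79

Multiply numerator and denominator by -2*sqrt(26) - 5.
Denominator becomes -79; numerator becomes 14*sqrt(26) + 114.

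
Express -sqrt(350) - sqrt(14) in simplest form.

sqrt(350) = 5*sqrt(14); sqrt(14) = sqrt(14)
Combine: (-5 - 1)·sqrt(14) = -6*sqrt(14)

-6*sqrt(14)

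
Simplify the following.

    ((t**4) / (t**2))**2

t**4

Inside the bracket: t**2
Raise to the power 2: t**4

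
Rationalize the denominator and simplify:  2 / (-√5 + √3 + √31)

(-66*√3 - 4*√465 + 58*√5 + 46*√31)/469

Group as (√3 + √31) - √5; multiply by (√3 + √31) + √5, then rationalise the remaining surd.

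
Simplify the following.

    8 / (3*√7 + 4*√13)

(-24*√7 + 32*√13)/145

Multiply numerator and denominator by -4*√13 + 3*√7.
Denominator becomes -145; numerator becomes -32*√13 + 24*√7.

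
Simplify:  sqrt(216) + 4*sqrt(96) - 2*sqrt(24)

18*sqrt(6)

sqrt(216) = 6*sqrt(6); 4*sqrt(96) = 16*sqrt(6); 2*sqrt(24) = 4*sqrt(6)
Combine: (6 + 16 - 4)·sqrt(6) = 18*sqrt(6)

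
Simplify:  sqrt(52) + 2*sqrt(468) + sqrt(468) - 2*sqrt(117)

sqrt(52) = 2*sqrt(13); 2*sqrt(468) = 12*sqrt(13); sqrt(468) = 6*sqrt(13); 2*sqrt(117) = 6*sqrt(13)
Combine: (2 + 12 + 6 - 6)·sqrt(13) = 14*sqrt(13)

14*sqrt(13)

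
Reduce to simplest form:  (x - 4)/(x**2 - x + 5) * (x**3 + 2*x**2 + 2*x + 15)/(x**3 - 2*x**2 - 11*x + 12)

1/(x - 1)

Factor: x**3 + 2*x**2 + 2*x + 15 = (x**2 - x + 5)*(x + 3);  x**3 - 2*x**2 - 11*x + 12 = (x + 3)*(x - 4)*(x - 1)
Cancel the common factors (x**2 - x + 5), (x + 3), (x - 4).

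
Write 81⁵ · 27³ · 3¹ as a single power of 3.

3^30

81⁵ = 3^20; 27³ = 3^9; 3¹ = 3^1
Combine exponents: 3^30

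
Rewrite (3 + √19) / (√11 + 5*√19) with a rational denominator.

(-√209 - 3*√11 + 15*√19 + 95)/464

Multiply numerator and denominator by -√11 + 5*√19.
Denominator becomes 464; numerator becomes -√209 - 3*√11 + 15*√19 + 95.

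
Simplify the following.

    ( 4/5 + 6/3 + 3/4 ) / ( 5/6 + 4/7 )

Numerator: 4/5 + 6/3 + 3/4 = 71/20
Denominator: 5/6 + 4/7 = 59/42
Divide: (71/20) · (42/59) = 1491/590

1491/590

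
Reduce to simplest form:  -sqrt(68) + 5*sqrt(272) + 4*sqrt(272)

sqrt(68) = 2*sqrt(17); 5*sqrt(272) = 20*sqrt(17); 4*sqrt(272) = 16*sqrt(17)
Combine: (-2 + 20 + 16)·sqrt(17) = 34*sqrt(17)

34*sqrt(17)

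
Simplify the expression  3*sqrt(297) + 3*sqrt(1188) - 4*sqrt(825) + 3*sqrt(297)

3*sqrt(297) = 9*sqrt(33); 3*sqrt(1188) = 18*sqrt(33); 4*sqrt(825) = 20*sqrt(33); 3*sqrt(297) = 9*sqrt(33)
Combine: (9 + 18 - 20 + 9)·sqrt(33) = 16*sqrt(33)

16*sqrt(33)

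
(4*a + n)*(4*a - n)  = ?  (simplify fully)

(4*a)^2 - (n)^2 = 16*a^2 - n^2.

16*a^2 - n^2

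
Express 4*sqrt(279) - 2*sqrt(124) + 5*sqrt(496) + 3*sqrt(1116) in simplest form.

4*sqrt(279) = 12*sqrt(31); 2*sqrt(124) = 4*sqrt(31); 5*sqrt(496) = 20*sqrt(31); 3*sqrt(1116) = 18*sqrt(31)
Combine: (12 - 4 + 20 + 18)·sqrt(31) = 46*sqrt(31)

46*sqrt(31)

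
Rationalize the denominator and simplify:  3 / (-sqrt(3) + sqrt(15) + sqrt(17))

(-87*sqrt(3) + 3*sqrt(17) + 15*sqrt(15) + 18*sqrt(85))/179

Group as (sqrt(15) + sqrt(17)) - sqrt(3); multiply by (sqrt(15) + sqrt(17)) + sqrt(3), then rationalise the remaining surd.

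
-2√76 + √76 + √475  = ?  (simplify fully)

3*√19

2√76 = 4*√19; √76 = 2*√19; √475 = 5*√19
Combine: (-4 + 2 + 5)·√19 = 3*√19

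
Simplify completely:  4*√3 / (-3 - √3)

-2*√3 + 2

Multiply numerator and denominator by -3 + √3.
Denominator becomes 6; numerator becomes -12*√3 + 12.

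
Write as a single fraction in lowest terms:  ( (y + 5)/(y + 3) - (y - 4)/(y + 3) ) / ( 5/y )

9*y/(5*y + 15)

Numerator: (y + 5)/(y + 3) - (y - 4)/(y + 3) = 9/(y + 3)
Denominator: 5/y = 5/y
Divide: (9/(y + 3)) · (y/5) = 9*y/(5*y + 15)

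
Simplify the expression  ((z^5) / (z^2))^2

Inside the bracket: z^3
Raise to the power 2: z^6

z^6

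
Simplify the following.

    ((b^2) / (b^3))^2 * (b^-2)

b^(-4)

Inside the bracket: (b^-1)
Raise to the power 2: (b^-2)
Multiply by (b^-2): add exponents.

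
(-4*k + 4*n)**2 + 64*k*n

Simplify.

16*(k + n)**2

Expand the square and combine the 64*k*n term.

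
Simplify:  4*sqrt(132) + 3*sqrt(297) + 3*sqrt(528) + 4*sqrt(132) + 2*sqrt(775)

4*sqrt(132) = 8*sqrt(33); 3*sqrt(297) = 9*sqrt(33); 3*sqrt(528) = 12*sqrt(33); 4*sqrt(132) = 8*sqrt(33); 2*sqrt(775) = 10*sqrt(31)

10*sqrt(31) + 37*sqrt(33)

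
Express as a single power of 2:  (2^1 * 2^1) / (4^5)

2^1 = 2^1; 2^1 = 2^1; 4^5 = 2^10
Combine exponents: 2^(-8)

2^(-8)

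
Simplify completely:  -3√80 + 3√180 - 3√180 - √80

3√80 = 12*√5; 3√180 = 18*√5; 3√180 = 18*√5; √80 = 4*√5
Combine: (-12 + 18 - 18 - 4)·√5 = -16*√5

-16*√5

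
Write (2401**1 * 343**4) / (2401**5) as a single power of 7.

7**(-4)

2401**1 = 7**4; 343**4 = 7**12; 2401**5 = 7**20
Combine exponents: 7**(-4)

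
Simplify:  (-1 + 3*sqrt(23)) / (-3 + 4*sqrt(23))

(5*sqrt(23) + 273)/359

Multiply numerator and denominator by -4*sqrt(23) - 3.
Denominator becomes -359; numerator becomes -273 - 5*sqrt(23).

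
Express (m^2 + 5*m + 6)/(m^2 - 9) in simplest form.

Factor: m^2 + 5*m + 6 = (m + 3)*(m + 2);  m^2 - 9 = (m - 3)*(m + 3)
Cancel the common factor (m + 3).

(m + 2)/(m - 3)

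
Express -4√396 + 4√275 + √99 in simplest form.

-√11

4√396 = 24*√11; 4√275 = 20*√11; √99 = 3*√11
Combine: (-24 + 20 + 3)·√11 = -√11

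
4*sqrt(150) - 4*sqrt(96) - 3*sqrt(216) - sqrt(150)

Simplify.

4*sqrt(150) = 20*sqrt(6); 4*sqrt(96) = 16*sqrt(6); 3*sqrt(216) = 18*sqrt(6); sqrt(150) = 5*sqrt(6)
Combine: (20 - 16 - 18 - 5)·sqrt(6) = -19*sqrt(6)

-19*sqrt(6)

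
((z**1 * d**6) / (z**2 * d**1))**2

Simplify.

d**10/z**2

Inside the bracket: (z**-1) * d**5
Raise to the power 2: (z**-2) * d**10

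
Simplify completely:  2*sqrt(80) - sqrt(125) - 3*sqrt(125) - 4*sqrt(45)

-24*sqrt(5)

2*sqrt(80) = 8*sqrt(5); sqrt(125) = 5*sqrt(5); 3*sqrt(125) = 15*sqrt(5); 4*sqrt(45) = 12*sqrt(5)
Combine: (8 - 5 - 15 - 12)·sqrt(5) = -24*sqrt(5)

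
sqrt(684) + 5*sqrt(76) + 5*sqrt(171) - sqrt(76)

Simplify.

29*sqrt(19)

sqrt(684) = 6*sqrt(19); 5*sqrt(76) = 10*sqrt(19); 5*sqrt(171) = 15*sqrt(19); sqrt(76) = 2*sqrt(19)
Combine: (6 + 10 + 15 - 2)·sqrt(19) = 29*sqrt(19)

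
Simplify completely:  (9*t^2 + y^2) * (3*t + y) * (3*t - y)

81*t^4 - y^4

((3*t)+y)((3*t)-y) = 9*t^2 - y^2; continue pairing.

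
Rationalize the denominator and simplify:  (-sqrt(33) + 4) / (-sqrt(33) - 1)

Multiply numerator and denominator by -1 + sqrt(33).
Denominator becomes -32; numerator becomes -37 + 5*sqrt(33).

(-5*sqrt(33) + 37)/32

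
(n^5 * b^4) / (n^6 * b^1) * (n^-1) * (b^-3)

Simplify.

n^(-2)

Quotient: (n^-1) * b^3
Multiply by (n^-1) * (b^-3): add exponents.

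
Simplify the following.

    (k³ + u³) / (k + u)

Apply the sum-of-cubes factorisation and cancel (k + u).

k² - k*u + u²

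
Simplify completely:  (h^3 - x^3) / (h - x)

Apply the difference-of-cubes factorisation and cancel (h - x).

h^2 + h*x + x^2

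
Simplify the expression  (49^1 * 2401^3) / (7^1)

49^1 = 7^2; 2401^3 = 7^12; 7^1 = 7^1
Combine exponents: 7^13

7^13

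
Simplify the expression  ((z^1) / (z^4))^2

z^(-6)

Inside the bracket: (z^-3)
Raise to the power 2: (z^-6)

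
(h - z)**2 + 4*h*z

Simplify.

After expansion: h**2 + 2*h*z + z**2 — a perfect-square trinomial.

(h + z)**2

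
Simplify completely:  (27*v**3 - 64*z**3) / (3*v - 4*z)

9*v**2 + 12*v*z + 16*z**2

Factor as (a-b)(a**2+ab+b**2) with a=(3*v), b=(4*z).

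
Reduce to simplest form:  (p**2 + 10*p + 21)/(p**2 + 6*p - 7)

Factor: p**2 + 10*p + 21 = (p + 7)*(p + 3);  p**2 + 6*p - 7 = (p + 7)*(p - 1)
Cancel the common factor (p + 7).

(p + 3)/(p - 1)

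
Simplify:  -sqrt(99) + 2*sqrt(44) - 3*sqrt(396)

sqrt(99) = 3*sqrt(11); 2*sqrt(44) = 4*sqrt(11); 3*sqrt(396) = 18*sqrt(11)
Combine: (-3 + 4 - 18)·sqrt(11) = -17*sqrt(11)

-17*sqrt(11)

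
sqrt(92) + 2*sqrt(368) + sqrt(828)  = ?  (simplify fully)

sqrt(92) = 2*sqrt(23); 2*sqrt(368) = 8*sqrt(23); sqrt(828) = 6*sqrt(23)
Combine: (2 + 8 + 6)·sqrt(23) = 16*sqrt(23)

16*sqrt(23)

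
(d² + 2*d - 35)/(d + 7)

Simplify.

d - 5

Factor: d² + 2*d - 35 = (d + 7)·(d - 5)
Cancel the common factor (d + 7).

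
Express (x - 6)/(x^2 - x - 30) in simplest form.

Factor: x^2 - x - 30 = (x + 5)*(x - 6)
Cancel the common factor (x - 6).

1/(x + 5)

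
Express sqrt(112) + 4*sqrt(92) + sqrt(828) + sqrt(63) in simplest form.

7*sqrt(7) + 14*sqrt(23)

sqrt(112) = 4*sqrt(7); 4*sqrt(92) = 8*sqrt(23); sqrt(828) = 6*sqrt(23); sqrt(63) = 3*sqrt(7)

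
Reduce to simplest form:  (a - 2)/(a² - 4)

1/(a + 2)

Factor: a² - 4 = (a + 2)·(a - 2)
Cancel the common factor (a - 2).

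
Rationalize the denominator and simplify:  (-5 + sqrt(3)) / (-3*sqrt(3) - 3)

Multiply numerator and denominator by -3 + 3*sqrt(3).
Denominator becomes -18; numerator becomes -18*sqrt(3) + 24.

(-4 + 3*sqrt(3))/3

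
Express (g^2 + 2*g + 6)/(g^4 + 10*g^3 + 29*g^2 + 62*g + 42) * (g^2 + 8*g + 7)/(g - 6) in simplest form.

Factor: g^4 + 10*g^3 + 29*g^2 + 62*g + 42 = (g + 1)*(g + 7)*(g^2 + 2*g + 6);  g^2 + 8*g + 7 = (g + 7)*(g + 1)
Cancel the common factors (g^2 + 2*g + 6), (g + 1), (g + 7).

1/(g - 6)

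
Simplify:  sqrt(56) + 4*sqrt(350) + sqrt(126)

sqrt(56) = 2*sqrt(14); 4*sqrt(350) = 20*sqrt(14); sqrt(126) = 3*sqrt(14)
Combine: (2 + 20 + 3)·sqrt(14) = 25*sqrt(14)

25*sqrt(14)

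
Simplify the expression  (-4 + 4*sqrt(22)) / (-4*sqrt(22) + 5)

(-332 - 4*sqrt(22))/327

Multiply numerator and denominator by 5 + 4*sqrt(22).
Denominator becomes -327; numerator becomes 4*sqrt(22) + 332.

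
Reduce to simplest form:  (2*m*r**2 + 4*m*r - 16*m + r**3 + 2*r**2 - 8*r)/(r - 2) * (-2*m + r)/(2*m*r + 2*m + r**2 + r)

Factor: 2*m*r**2 + 4*m*r - 16*m + r**3 + 2*r**2 - 8*r = (r + 4)*(r - 2)*(2*m + r);  2*m*r + 2*m + r**2 + r = (r + 1)*(2*m + r)
Cancel the common factors (2*m + r), (r - 2).

(-2*m*r - 8*m + r**2 + 4*r)/(r + 1)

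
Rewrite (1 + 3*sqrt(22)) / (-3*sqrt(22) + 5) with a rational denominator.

(-203 - 18*sqrt(22))/173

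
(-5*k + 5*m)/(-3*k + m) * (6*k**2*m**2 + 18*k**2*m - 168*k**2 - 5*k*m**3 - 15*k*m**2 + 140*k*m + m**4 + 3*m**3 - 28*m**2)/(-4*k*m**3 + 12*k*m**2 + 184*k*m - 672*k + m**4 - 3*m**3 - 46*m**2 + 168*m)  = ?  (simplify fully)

(-10*k**2 + 15*k*m - 5*m**2)/(4*k*m - 24*k - m**2 + 6*m)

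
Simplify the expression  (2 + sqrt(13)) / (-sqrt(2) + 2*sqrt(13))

(2*sqrt(2) + sqrt(26) + 4*sqrt(13) + 26)/50

Multiply numerator and denominator by sqrt(2) + 2*sqrt(13).
Denominator becomes 50; numerator becomes 2*sqrt(2) + sqrt(26) + 4*sqrt(13) + 26.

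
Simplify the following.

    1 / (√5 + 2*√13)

Multiply numerator and denominator by -2*√13 + √5.
Denominator becomes -47; numerator becomes -2*√13 + √5.

(-√5 + 2*√13)/47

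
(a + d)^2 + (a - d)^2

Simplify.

Only the even-power cross terms survive.

2*a^2 + 2*d^2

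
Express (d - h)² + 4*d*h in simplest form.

Expand the square and combine the 4*d*h term.

(d + h)²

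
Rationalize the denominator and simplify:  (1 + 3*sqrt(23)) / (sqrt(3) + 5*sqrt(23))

(-3*sqrt(69) - sqrt(3) + 5*sqrt(23) + 345)/572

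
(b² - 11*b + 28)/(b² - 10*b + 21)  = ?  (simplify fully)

Factor: b² - 11*b + 28 = (b - 7)·(b - 4);  b² - 10*b + 21 = (b - 7)·(b - 3)
Cancel the common factor (b - 7).

(b - 4)/(b - 3)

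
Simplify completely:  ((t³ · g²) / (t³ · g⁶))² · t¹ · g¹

Inside the bracket: (g^-4)
Raise to the power 2: (g^-8)
Multiply by t¹ · g¹: add exponents.

t/g⁷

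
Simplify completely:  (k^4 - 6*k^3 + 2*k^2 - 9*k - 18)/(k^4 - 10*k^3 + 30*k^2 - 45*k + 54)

(k + 1)/(k - 3)

Factor: k^4 - 6*k^3 + 2*k^2 - 9*k - 18 = (k + 1)*(k^2 - k + 3)*(k - 6);  k^4 - 10*k^3 + 30*k^2 - 45*k + 54 = (k - 3)*(k - 6)*(k^2 - k + 3)
Cancel the common factors (k^2 - k + 3), (k - 6).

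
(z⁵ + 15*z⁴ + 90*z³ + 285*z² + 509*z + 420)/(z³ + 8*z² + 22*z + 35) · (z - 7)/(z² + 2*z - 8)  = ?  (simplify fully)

(z² - 4*z - 21)/(z - 2)

Factor: z⁵ + 15*z⁴ + 90*z³ + 285*z² + 509*z + 420 = (z² + 3*z + 7)·(z + 3)·(z + 5)·(z + 4);  z³ + 8*z² + 22*z + 35 = (z² + 3*z + 7)·(z + 5);  z² + 2*z - 8 = (z + 4)·(z - 2)
Cancel the common factors (z² + 3*z + 7), (z + 5), (z + 4).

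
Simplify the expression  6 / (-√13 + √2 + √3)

Group as (√2 + √3) - √13; multiply by (√2 + √3) + √13, then rationalise the remaining surd.

(-12*√13 - 18*√3 - 21*√2 - 3*√78)/10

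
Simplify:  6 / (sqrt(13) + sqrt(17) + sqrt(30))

Group as (sqrt(13) + sqrt(17)) + sqrt(30); multiply by (sqrt(13) + sqrt(17)) - sqrt(30), then rationalise the remaining surd.

(-3*sqrt(6630) + 39*sqrt(17) + 51*sqrt(13))/221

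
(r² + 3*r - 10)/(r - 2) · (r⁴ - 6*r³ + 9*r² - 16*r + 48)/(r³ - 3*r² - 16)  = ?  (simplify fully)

Factor: r² + 3*r - 10 = (r - 2)·(r + 5);  r⁴ - 6*r³ + 9*r² - 16*r + 48 = (r - 3)·(r² + r + 4)·(r - 4);  r³ - 3*r² - 16 = (r² + r + 4)·(r - 4)
Cancel the common factors (r² + r + 4), (r - 2), (r - 4).

r² + 2*r - 15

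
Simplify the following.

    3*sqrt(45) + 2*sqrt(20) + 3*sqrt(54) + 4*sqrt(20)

9*sqrt(6) + 21*sqrt(5)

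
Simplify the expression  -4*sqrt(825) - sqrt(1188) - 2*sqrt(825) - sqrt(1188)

4*sqrt(825) = 20*sqrt(33); sqrt(1188) = 6*sqrt(33); 2*sqrt(825) = 10*sqrt(33); sqrt(1188) = 6*sqrt(33)
Combine: (-20 - 6 - 10 - 6)·sqrt(33) = -42*sqrt(33)

-42*sqrt(33)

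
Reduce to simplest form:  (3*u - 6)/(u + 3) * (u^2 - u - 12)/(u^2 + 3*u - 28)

(3*u - 6)/(u + 7)

Factor: 3*u - 6 = 3*(u - 2);  u^2 - u - 12 = (u - 4)*(u + 3);  u^2 + 3*u - 28 = (u - 4)*(u + 7)
Cancel the common factors (u - 4), (u + 3).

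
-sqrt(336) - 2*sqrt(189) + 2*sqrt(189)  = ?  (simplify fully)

sqrt(336) = 4*sqrt(21); 2*sqrt(189) = 6*sqrt(21); 2*sqrt(189) = 6*sqrt(21)
Combine: (-4 - 6 + 6)·sqrt(21) = -4*sqrt(21)

-4*sqrt(21)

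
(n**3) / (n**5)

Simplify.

n**(-2)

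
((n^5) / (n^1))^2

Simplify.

n^8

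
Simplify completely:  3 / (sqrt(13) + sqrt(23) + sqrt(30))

(-3*sqrt(8970) + 9*sqrt(30) + 30*sqrt(23) + 60*sqrt(13))/580

Group as (sqrt(13) + sqrt(23)) + sqrt(30); multiply by (sqrt(13) + sqrt(23)) - sqrt(30), then rationalise the remaining surd.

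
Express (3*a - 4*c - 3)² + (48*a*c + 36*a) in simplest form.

(3*a + 4*c + 3)²

Expand the square and combine the (48*a*c + 36*a) term.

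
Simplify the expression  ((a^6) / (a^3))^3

Inside the bracket: a^3
Raise to the power 3: a^9

a^9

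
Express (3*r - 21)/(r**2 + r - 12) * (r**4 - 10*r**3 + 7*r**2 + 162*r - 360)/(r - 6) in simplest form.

Factor: 3*r - 21 = 3*(r - 7);  r**2 + r - 12 = (r - 3)*(r + 4);  r**4 - 10*r**3 + 7*r**2 + 162*r - 360 = (r - 5)*(r - 3)*(r + 4)*(r - 6)
Cancel the common factors (r - 6), (r + 4), (r - 3).

3*r**2 - 36*r + 105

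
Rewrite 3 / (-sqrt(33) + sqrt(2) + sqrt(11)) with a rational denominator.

Group as (sqrt(2) + sqrt(11)) - sqrt(33); multiply by (sqrt(2) + sqrt(11)) + sqrt(33), then rationalise the remaining surd.

(-10*sqrt(33) - 12*sqrt(11) - 21*sqrt(2) - 11*sqrt(6))/52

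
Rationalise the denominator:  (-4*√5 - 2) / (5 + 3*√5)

(-25 + 7*√5)/10

Multiply numerator and denominator by -3*√5 + 5.
Denominator becomes -20; numerator becomes -14*√5 + 50.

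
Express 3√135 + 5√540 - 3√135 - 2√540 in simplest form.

18*√15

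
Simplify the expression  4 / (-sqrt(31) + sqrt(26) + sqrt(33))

(-14*sqrt(31) + 12*sqrt(33) + 19*sqrt(26) + sqrt(26598))/331

Group as (sqrt(26) + sqrt(33)) - sqrt(31); multiply by (sqrt(26) + sqrt(33)) + sqrt(31), then rationalise the remaining surd.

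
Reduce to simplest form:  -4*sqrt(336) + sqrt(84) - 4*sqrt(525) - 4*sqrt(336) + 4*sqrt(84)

4*sqrt(336) = 16*sqrt(21); sqrt(84) = 2*sqrt(21); 4*sqrt(525) = 20*sqrt(21); 4*sqrt(336) = 16*sqrt(21); 4*sqrt(84) = 8*sqrt(21)

-42*sqrt(21)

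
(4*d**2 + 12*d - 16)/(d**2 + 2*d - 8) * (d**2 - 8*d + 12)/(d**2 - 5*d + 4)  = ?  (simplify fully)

Factor: 4*d**2 + 12*d - 16 = 4*(d + 4)*(d - 1);  d**2 + 2*d - 8 = (d - 2)*(d + 4);  d**2 - 8*d + 12 = (d - 2)*(d - 6);  d**2 - 5*d + 4 = (d - 1)*(d - 4)
Cancel the common factors (d - 2), (d - 1), (d + 4).

(4*d - 24)/(d - 4)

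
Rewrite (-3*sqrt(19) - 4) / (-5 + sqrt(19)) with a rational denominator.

Multiply numerator and denominator by -5 - sqrt(19).
Denominator becomes 6; numerator becomes 77 + 19*sqrt(19).

(77 + 19*sqrt(19))/6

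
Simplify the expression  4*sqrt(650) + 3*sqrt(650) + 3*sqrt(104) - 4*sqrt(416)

4*sqrt(650) = 20*sqrt(26); 3*sqrt(650) = 15*sqrt(26); 3*sqrt(104) = 6*sqrt(26); 4*sqrt(416) = 16*sqrt(26)
Combine: (20 + 15 + 6 - 16)·sqrt(26) = 25*sqrt(26)

25*sqrt(26)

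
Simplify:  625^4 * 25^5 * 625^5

5^46

625^4 = 5^16; 25^5 = 5^10; 625^5 = 5^20
Combine exponents: 5^46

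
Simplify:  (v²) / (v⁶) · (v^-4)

Quotient: (v^-4)
Multiply by (v^-4): add exponents.

v^(-8)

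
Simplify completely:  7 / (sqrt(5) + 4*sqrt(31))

Multiply numerator and denominator by -sqrt(5) + 4*sqrt(31).
Denominator becomes 491; numerator becomes -7*sqrt(5) + 28*sqrt(31).

(-7*sqrt(5) + 28*sqrt(31))/491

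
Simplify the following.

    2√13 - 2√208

-6*√13

2√13 = 2*√13; 2√208 = 8*√13
Combine: (2 - 8)·√13 = -6*√13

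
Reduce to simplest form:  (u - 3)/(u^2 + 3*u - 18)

Factor: u^2 + 3*u - 18 = (u - 3)*(u + 6)
Cancel the common factor (u - 3).

1/(u + 6)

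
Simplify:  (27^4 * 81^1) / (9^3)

3^10

27^4 = 3^12; 81^1 = 3^4; 9^3 = 3^6
Combine exponents: 3^10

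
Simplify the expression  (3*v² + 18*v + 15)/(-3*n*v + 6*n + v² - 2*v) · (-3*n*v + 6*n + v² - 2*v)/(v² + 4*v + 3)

Factor: 3*v² + 18*v + 15 = 3·(v + 1)·(v + 5);  -3*n*v + 6*n + v² - 2*v = (v - 2)·(-3*n + v);  -3*n*v + 6*n + v² - 2*v = (-3*n + v)·(v - 2);  v² + 4*v + 3 = (v + 3)·(v + 1)
Cancel the common factors (v + 1), (-3*n + v), (v - 2).

(3*v + 15)/(v + 3)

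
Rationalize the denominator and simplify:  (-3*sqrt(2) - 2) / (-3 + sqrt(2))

(12 + 11*sqrt(2))/7

Multiply numerator and denominator by -3 - sqrt(2).
Denominator becomes 7; numerator becomes 12 + 11*sqrt(2).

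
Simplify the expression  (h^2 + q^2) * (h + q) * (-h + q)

-h^4 + q^4

Pair the conjugate factors: (q+h)(q-h) = -h^2 + q^2, then repeat with the next factor.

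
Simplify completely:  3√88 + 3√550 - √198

18*√22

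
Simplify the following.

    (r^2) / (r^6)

r^(-4)

Quotient: (r^-4)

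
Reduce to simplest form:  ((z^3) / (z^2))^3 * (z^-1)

z^2

Inside the bracket: z^1
Raise to the power 3: z^3
Multiply by (z^-1): add exponents.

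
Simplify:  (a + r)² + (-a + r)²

Write as f(r,a) + f(r,-a) and expand.

2*a² + 2*r²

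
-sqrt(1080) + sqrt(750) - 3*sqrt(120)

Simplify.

-7*sqrt(30)

sqrt(1080) = 6*sqrt(30); sqrt(750) = 5*sqrt(30); 3*sqrt(120) = 6*sqrt(30)
Combine: (-6 + 5 - 6)·sqrt(30) = -7*sqrt(30)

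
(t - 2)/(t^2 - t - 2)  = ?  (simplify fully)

Factor: t^2 - t - 2 = (t - 2)*(t + 1)
Cancel the common factor (t - 2).

1/(t + 1)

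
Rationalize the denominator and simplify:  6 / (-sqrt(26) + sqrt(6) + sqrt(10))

(15*sqrt(26) + 33*sqrt(10) + 45*sqrt(6) + 6*sqrt(390))/35

Group as (sqrt(6) + sqrt(10)) - sqrt(26); multiply by (sqrt(6) + sqrt(10)) + sqrt(26), then rationalise the remaining surd.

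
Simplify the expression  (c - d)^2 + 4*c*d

(c + d)^2

After expansion: c^2 + 2*c*d + d^2 — a perfect-square trinomial.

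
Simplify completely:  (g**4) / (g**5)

Quotient: (g**-1)

1/g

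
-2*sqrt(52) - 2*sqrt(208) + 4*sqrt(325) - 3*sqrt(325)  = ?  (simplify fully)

-7*sqrt(13)

2*sqrt(52) = 4*sqrt(13); 2*sqrt(208) = 8*sqrt(13); 4*sqrt(325) = 20*sqrt(13); 3*sqrt(325) = 15*sqrt(13)
Combine: (-4 - 8 + 20 - 15)·sqrt(13) = -7*sqrt(13)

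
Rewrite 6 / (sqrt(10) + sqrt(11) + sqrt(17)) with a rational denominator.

(-3*sqrt(1870) + 6*sqrt(17) + 24*sqrt(11) + 27*sqrt(10))/106

Group as (sqrt(10) + sqrt(11)) + sqrt(17); multiply by (sqrt(10) + sqrt(11)) - sqrt(17), then rationalise the remaining surd.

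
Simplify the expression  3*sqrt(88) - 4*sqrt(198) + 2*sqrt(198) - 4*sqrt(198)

-12*sqrt(22)

3*sqrt(88) = 6*sqrt(22); 4*sqrt(198) = 12*sqrt(22); 2*sqrt(198) = 6*sqrt(22); 4*sqrt(198) = 12*sqrt(22)
Combine: (6 - 12 + 6 - 12)·sqrt(22) = -12*sqrt(22)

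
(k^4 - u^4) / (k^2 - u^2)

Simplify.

k^2 + u^2

Difference of fourth powers: factor out (k^2 - u^2).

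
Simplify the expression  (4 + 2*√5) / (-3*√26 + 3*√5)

(-2*√130 - 4*√26 - 10 - 4*√5)/63

Multiply numerator and denominator by 3*√5 + 3*√26.
Denominator becomes -189; numerator becomes 12*√5 + 30 + 12*√26 + 6*√130.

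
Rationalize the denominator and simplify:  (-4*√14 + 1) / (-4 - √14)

Multiply numerator and denominator by -4 + √14.
Denominator becomes 2; numerator becomes -60 + 17*√14.

(-60 + 17*√14)/2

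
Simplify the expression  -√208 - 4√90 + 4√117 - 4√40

-20*√10 + 8*√13

√208 = 4*√13; 4√90 = 12*√10; 4√117 = 12*√13; 4√40 = 8*√10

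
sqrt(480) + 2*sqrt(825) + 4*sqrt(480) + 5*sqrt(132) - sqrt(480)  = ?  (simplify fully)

sqrt(480) = 4*sqrt(30); 2*sqrt(825) = 10*sqrt(33); 4*sqrt(480) = 16*sqrt(30); 5*sqrt(132) = 10*sqrt(33); sqrt(480) = 4*sqrt(30)

16*sqrt(30) + 20*sqrt(33)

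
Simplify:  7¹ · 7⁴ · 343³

7^14

7¹ = 7^1; 7⁴ = 7^4; 343³ = 7^9
Combine exponents: 7^14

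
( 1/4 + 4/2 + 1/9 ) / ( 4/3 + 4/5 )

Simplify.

425/384

Numerator: 1/4 + 4/2 + 1/9 = 85/36
Denominator: 4/3 + 4/5 = 32/15
Divide: (85/36) · (15/32) = 425/384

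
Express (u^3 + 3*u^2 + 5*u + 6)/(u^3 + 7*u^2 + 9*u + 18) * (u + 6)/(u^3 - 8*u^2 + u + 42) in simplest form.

1/(u^2 - 10*u + 21)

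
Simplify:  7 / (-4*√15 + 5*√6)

(-28*√15 - 35*√6)/90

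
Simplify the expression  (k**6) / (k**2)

k**4

Quotient: k**4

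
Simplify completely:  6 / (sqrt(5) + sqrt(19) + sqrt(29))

(-12*sqrt(2755) - 30*sqrt(29) + 90*sqrt(19) + 258*sqrt(5))/355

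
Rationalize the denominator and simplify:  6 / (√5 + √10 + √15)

(-3*√30 + 3*√10 + 6*√5)/10

Group as (√5 + √15) + √10; multiply by (√5 + √15) - √10, then rationalise the remaining surd.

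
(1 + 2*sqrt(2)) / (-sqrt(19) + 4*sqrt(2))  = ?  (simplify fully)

Multiply numerator and denominator by sqrt(19) + 4*sqrt(2).
Denominator becomes 13; numerator becomes sqrt(19) + 4*sqrt(2) + 2*sqrt(38) + 16.

(sqrt(19) + 4*sqrt(2) + 2*sqrt(38) + 16)/13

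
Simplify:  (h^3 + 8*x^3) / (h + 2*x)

h^2 - 2*h*x + 4*x^2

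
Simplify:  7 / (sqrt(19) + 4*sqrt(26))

Multiply numerator and denominator by -sqrt(19) + 4*sqrt(26).
Denominator becomes 397; numerator becomes -7*sqrt(19) + 28*sqrt(26).

(-7*sqrt(19) + 28*sqrt(26))/397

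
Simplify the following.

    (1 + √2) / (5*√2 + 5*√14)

Multiply numerator and denominator by -5*√14 + 5*√2.
Denominator becomes -300; numerator becomes -10*√7 - 5*√14 + 5*√2 + 10.

(-2 - √2 + √14 + 2*√7)/60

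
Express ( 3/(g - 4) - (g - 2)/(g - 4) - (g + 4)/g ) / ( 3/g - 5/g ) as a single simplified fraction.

(2*g**2 - 5*g - 16)/(2*g - 8)

Numerator: 3/(g - 4) - (g - 2)/(g - 4) - (g + 4)/g = (-2*g**2 + 5*g + 16)/(g**2 - 4*g)
Denominator: 3/g - 5/g = -2/g
Divide: ((-2*g**2 + 5*g + 16)/(g**2 - 4*g)) · (-g/2) = (2*g**2 - 5*g - 16)/(2*g - 8)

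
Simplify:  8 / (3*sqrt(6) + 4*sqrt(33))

(-12*sqrt(6) + 16*sqrt(33))/237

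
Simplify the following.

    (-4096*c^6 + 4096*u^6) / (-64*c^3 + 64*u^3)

64*c^3 + 64*u^3

Factor (4*u)^6 - (4*c)^6 and cancel (-64*c^3 + 64*u^3).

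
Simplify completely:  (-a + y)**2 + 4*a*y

(a + y)**2

Expand the square and combine the 4*a*y term.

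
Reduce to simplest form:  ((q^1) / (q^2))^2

q^(-2)

Inside the bracket: (q^-1)
Raise to the power 2: (q^-2)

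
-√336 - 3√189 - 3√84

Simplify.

-19*√21

√336 = 4*√21; 3√189 = 9*√21; 3√84 = 6*√21
Combine: (-4 - 9 - 6)·√21 = -19*√21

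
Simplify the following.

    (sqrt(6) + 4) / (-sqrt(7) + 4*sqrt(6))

(sqrt(42) + 4*sqrt(7) + 24 + 16*sqrt(6))/89

Multiply numerator and denominator by sqrt(7) + 4*sqrt(6).
Denominator becomes 89; numerator becomes sqrt(42) + 4*sqrt(7) + 24 + 16*sqrt(6).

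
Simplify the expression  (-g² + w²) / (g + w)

Factor w^2 - g^2 and cancel (g + w).

-g + w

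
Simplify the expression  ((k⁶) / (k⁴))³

Inside the bracket: k²
Raise to the power 3: k⁶

k⁶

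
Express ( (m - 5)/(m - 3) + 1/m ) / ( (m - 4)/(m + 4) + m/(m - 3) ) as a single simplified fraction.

Numerator: (m - 5)/(m - 3) + 1/m = (m^2 - 4*m - 3)/(m^2 - 3*m)
Denominator: (m - 4)/(m + 4) + m/(m - 3) = (2*m^2 - 3*m + 12)/(m^2 + m - 12)
Divide: ((m^2 - 4*m - 3)/(m^2 - 3*m)) · ((m^2 + m - 12)/(2*m^2 - 3*m + 12)) = (m^3 - 19*m - 12)/(2*m^3 - 3*m^2 + 12*m)

(m^3 - 19*m - 12)/(2*m^3 - 3*m^2 + 12*m)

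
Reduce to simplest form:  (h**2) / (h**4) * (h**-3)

h**(-5)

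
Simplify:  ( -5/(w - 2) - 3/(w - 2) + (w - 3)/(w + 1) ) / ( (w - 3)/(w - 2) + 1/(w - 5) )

(w^3 - 18*w^2 + 63*w + 10)/(w^3 - 6*w^2 + 6*w + 13)

Numerator: -5/(w - 2) - 3/(w - 2) + (w - 3)/(w + 1) = (w^2 - 13*w - 2)/(w^2 - w - 2)
Denominator: (w - 3)/(w - 2) + 1/(w - 5) = (w^2 - 7*w + 13)/(w^2 - 7*w + 10)
Divide: ((w^2 - 13*w - 2)/(w^2 - w - 2)) · ((w^2 - 7*w + 10)/(w^2 - 7*w + 13)) = (w^3 - 18*w^2 + 63*w + 10)/(w^3 - 6*w^2 + 6*w + 13)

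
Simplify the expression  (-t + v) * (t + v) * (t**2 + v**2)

Pair the conjugate factors: (v+t)(v-t) = -t**2 + v**2, then repeat with the next factor.

-t**4 + v**4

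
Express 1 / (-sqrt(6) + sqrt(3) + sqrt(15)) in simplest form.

(-2*sqrt(6) - sqrt(15) + 3*sqrt(3) + sqrt(30))/6

Group as (sqrt(3) + sqrt(15)) - sqrt(6); multiply by (sqrt(3) + sqrt(15)) + sqrt(6), then rationalise the remaining surd.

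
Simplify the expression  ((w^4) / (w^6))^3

w^(-6)

Inside the bracket: (w^-2)
Raise to the power 3: (w^-6)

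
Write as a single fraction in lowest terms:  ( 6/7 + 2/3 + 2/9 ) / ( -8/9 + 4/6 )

-55/7

Numerator: 6/7 + 2/3 + 2/9 = 110/63
Denominator: -8/9 + 4/6 = -2/9
Divide: (110/63) · (-9/2) = -55/7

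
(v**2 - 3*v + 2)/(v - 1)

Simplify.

v - 2

Factor: v**2 - 3*v + 2 = (v - 1)*(v - 2)
Cancel the common factor (v - 1).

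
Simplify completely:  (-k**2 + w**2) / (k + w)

-k + w

Factor w**2 - k**2 and cancel (k + w).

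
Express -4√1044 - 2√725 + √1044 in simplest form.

4√1044 = 24*√29; 2√725 = 10*√29; √1044 = 6*√29
Combine: (-24 - 10 + 6)·√29 = -28*√29

-28*√29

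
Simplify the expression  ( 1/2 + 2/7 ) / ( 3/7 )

Numerator: 1/2 + 2/7 = 11/14
Denominator: 3/7 = 3/7
Divide: (11/14) · (7/3) = 11/6

11/6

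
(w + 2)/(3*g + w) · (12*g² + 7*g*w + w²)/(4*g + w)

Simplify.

Factor: 12*g² + 7*g*w + w² = (3*g + w)·(4*g + w)
Cancel the common factors (4*g + w), (3*g + w).

w + 2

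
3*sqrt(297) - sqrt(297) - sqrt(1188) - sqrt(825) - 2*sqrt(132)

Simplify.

3*sqrt(297) = 9*sqrt(33); sqrt(297) = 3*sqrt(33); sqrt(1188) = 6*sqrt(33); sqrt(825) = 5*sqrt(33); 2*sqrt(132) = 4*sqrt(33)
Combine: (9 - 3 - 6 - 5 - 4)·sqrt(33) = -9*sqrt(33)

-9*sqrt(33)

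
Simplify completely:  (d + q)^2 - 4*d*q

(d - q)^2

Expand the square and combine the 4*d*q term.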